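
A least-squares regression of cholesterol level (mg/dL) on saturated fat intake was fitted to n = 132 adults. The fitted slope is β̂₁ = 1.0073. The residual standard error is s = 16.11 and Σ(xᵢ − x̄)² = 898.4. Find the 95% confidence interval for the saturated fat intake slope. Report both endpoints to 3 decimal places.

SE(β̂₁) = s/√Sₓₓ = 16.11/√898.4 = 0.537478.
df = n − 2 = 130.
t* = t_{0.025, 130} = 1.97838.
Margin = t* × SE = 1.97838 × 0.537478 = 1.06334.
CI: 1.0073 ± 1.06334 → (-0.056, 2.071).
With 95% confidence, each one-unit increase in saturated fat intake is associated with a change of between -0.056 and 2.071 mg/dL in cholesterol level.

(-0.056, 2.071)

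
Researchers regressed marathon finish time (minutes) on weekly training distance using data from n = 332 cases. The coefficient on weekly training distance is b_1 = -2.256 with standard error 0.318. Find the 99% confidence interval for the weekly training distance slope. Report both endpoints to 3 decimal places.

df = n − 2 = 332 − 2 = 330.
t* = t_{0.005, 330} = 2.590809.
Margin = t* × SE = 2.590809 × 0.318 = 0.82388.
CI: -2.256 ± 0.82388 → (-3.080, -1.432).
With 99% confidence, each one-unit increase in weekly training distance is associated with a change of between -3.080 and -1.432 minutes in marathon finish time.

(-3.080, -1.432)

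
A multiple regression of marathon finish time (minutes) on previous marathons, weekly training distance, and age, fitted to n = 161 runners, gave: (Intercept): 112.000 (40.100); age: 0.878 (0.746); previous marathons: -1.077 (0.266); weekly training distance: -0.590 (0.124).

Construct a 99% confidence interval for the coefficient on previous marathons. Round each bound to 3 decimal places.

Read off: b = -1.077, SE = 0.266 for previous marathons.
df = n − k − 1 = 161 − 3 − 1 = 157.
t* = t_{0.005, 157} = 2.607506.
Margin = t* × SE = 2.607506 × 0.266 = 0.69360.
CI: -1.077 ± 0.69360 → (-1.771, -0.383).

(-1.771, -0.383)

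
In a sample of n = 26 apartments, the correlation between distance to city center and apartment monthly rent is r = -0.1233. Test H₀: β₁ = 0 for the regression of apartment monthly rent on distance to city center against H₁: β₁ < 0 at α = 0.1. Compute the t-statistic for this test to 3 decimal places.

t = -0.609

t = r·√(n − 2)/√(1 − r²) = -0.1233·√24/√0.984797 = -0.609.
df = n − 2 = 24.
One-sided p ≈ 0.2742, which is ≥ 0.1, so fail to reject H₀.
The data do not give significant evidence of a linear association between distance to city center and apartment monthly rent.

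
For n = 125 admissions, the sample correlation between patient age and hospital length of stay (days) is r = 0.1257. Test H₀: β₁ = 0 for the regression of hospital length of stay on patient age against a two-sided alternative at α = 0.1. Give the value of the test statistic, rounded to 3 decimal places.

t = r·√(n − 2)/√(1 − r²) = 0.1257·√123/√0.9842 = 1.405.
df = n − 2 = 123.
Two-sided p ≈ 0.1625, which is ≥ 0.1, so fail to reject H₀.
The data do not give significant evidence of a linear association between patient age and hospital length of stay.

t = 1.405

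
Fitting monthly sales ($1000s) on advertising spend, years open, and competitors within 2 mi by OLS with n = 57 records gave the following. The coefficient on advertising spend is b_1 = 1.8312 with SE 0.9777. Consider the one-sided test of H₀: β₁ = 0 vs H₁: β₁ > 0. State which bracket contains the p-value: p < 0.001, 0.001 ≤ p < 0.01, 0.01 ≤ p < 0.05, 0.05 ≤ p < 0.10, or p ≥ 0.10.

t = 1.8312 / 0.9777 = 1.873.
df = n − k − 1 = 57 − 3 − 1 = 53.
One-sided p = P(T_{53} > t) ≈ 0.0333.
So 0.01 ≤ p < 0.05.

0.01 ≤ p < 0.05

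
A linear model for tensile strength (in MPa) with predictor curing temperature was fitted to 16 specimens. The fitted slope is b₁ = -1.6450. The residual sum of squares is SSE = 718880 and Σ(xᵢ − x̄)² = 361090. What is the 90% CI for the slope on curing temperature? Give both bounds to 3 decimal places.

MSE = SSE/(n − 2) = 718880/14 = 51348.6.
SE(b₁) = √(MSE/Sₓₓ) = √(51348.6/361090) = 0.3771.
df = n − 2 = 14.
t* = t_{0.05, 14} = 1.76131.
Margin = t* × SE = 1.76131 × 0.3771 = 0.66419.
CI: -1.6450 ± 0.66419 → (-2.309, -0.981).
With 90% confidence, each one-unit increase in curing temperature is associated with a change of between -2.309 and -0.981 MPa in tensile strength.

(-2.309, -0.981)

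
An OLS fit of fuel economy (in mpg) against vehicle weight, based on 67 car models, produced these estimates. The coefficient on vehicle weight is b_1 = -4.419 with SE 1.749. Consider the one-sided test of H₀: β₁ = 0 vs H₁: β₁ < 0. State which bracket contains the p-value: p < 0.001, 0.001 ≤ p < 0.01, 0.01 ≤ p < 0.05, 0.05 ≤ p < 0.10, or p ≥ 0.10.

0.001 ≤ p < 0.01

t = -4.419 / 1.749 = -2.527.
df = n − 2 = 67 − 2 = 65.
One-sided p = P(T_{65} < t) ≈ 0.0070.
So 0.001 ≤ p < 0.01.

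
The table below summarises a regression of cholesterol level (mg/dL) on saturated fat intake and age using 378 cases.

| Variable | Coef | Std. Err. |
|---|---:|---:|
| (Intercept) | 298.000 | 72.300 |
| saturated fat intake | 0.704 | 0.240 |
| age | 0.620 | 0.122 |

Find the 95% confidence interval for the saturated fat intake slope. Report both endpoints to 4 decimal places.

Read off: b = 0.704, SE = 0.240 for saturated fat intake.
df = n − k − 1 = 378 − 2 − 1 = 375.
t* = t_{0.025, 375} = 1.96631.
Margin = t* × SE = 1.96631 × 0.240 = 0.471914.
CI: 0.704 ± 0.471914 → (0.2321, 1.1759).

(0.2321, 1.1759)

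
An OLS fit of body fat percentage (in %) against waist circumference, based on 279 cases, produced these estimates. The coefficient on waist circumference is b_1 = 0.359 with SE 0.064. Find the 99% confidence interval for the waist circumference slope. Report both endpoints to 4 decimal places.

(0.1930, 0.5250)

df = n − 2 = 279 − 2 = 277.
t* = t_{0.005, 277} = 2.593694.
Margin = t* × SE = 2.593694 × 0.064 = 0.165996.
CI: 0.359 ± 0.165996 → (0.1930, 0.5250).
With 99% confidence, each one-unit increase in waist circumference is associated with a change of between 0.1930 and 0.5250 % in body fat percentage.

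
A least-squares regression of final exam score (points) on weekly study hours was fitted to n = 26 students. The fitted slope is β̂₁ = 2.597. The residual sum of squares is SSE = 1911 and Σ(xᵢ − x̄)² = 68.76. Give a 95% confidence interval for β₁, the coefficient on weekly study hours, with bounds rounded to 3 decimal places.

(0.376, 4.818)

MSE = SSE/(n − 2) = 1911/24 = 79.625.
SE(β̂₁) = √(MSE/Sₓₓ) = √(79.625/68.76) = 1.07611.
df = n − 2 = 24.
t* = t_{0.025, 24} = 2.063899.
Margin = t* × SE = 2.063899 × 1.07611 = 2.22098.
CI: 2.597 ± 2.22098 → (0.376, 4.818).
With 95% confidence, each one-unit increase in weekly study hours is associated with a change of between 0.376 and 4.818 points in final exam score.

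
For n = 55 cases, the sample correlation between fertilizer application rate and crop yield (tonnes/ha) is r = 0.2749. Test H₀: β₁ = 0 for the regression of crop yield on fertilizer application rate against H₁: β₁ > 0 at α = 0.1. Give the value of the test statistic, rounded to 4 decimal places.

t = r·√(n − 2)/√(1 − r²) = 0.2749·√53/√0.92443 = 2.0815.
df = n − 2 = 53.
One-sided p ≈ 0.0211, which is < 0.1, so reject H₀.
There is evidence of a linear association between fertilizer application rate and crop yield.

t = 2.0815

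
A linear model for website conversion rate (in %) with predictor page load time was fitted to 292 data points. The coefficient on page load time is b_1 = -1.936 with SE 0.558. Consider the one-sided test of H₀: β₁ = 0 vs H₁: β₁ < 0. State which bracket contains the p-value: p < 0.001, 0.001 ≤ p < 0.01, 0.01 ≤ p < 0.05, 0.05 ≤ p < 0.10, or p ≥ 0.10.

t = -1.936 / 0.558 = -3.470.
df = n − 2 = 292 − 2 = 290.
One-sided p = P(T_{290} < t) ≈ 0.0003.
So p < 0.001.

p < 0.001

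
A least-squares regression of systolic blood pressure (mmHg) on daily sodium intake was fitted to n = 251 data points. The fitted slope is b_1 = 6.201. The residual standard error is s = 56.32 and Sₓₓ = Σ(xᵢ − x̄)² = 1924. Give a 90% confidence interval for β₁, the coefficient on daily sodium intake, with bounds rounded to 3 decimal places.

SE(b_1) = s/√Sₓₓ = 56.32/√1924 = 1.28399.
df = n − 2 = 249.
t* = t_{0.05, 249} = 1.650996.
Margin = t* × SE = 1.650996 × 1.28399 = 2.11986.
CI: 6.201 ± 2.11986 → (4.081, 8.321).
With 90% confidence, each one-unit increase in daily sodium intake is associated with a change of between 4.081 and 8.321 mmHg in systolic blood pressure.

(4.081, 8.321)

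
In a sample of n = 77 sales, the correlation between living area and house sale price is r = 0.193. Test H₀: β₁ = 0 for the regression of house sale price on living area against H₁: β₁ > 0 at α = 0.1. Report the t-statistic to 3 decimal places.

t = r·√(n − 2)/√(1 − r²) = 0.193·√75/√0.962751 = 1.703.
df = n − 2 = 75.
One-sided p ≈ 0.0463, which is < 0.1, so reject H₀.
There is evidence of a linear association between living area and house sale price.

t = 1.703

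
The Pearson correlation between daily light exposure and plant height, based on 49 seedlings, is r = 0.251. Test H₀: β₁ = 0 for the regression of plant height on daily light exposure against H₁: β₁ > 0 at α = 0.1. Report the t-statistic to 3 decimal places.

t = r·√(n − 2)/√(1 − r²) = 0.251·√47/√0.936999 = 1.778.
df = n − 2 = 47.
One-sided p ≈ 0.0410, which is < 0.1, so reject H₀.
There is evidence of a linear association between daily light exposure and plant height.

t = 1.778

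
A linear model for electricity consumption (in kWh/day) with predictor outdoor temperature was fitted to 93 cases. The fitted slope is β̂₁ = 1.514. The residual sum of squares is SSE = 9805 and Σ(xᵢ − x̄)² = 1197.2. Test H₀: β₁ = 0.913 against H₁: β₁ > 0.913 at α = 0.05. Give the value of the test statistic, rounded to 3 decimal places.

t = 2.003

MSE = SSE/(n − 2) = 9805/91 = 107.747.
SE(β̂₁) = √(MSE/Sₓₓ) = √(107.747/1197.2) = 0.299999.
t = (1.514 − 0.913) / 0.299999 = 2.003.
df = n − 2 = 91.
One-sided p ≈ 0.0241, which is < 0.05, so reject H₀.
There is evidence that the true slope on outdoor temperature exceeds 0.913 kWh/day per unit.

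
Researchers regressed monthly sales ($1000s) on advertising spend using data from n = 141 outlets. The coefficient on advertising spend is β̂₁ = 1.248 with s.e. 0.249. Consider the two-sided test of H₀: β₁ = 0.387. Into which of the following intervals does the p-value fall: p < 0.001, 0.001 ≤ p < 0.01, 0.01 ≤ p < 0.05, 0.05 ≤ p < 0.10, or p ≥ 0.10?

p < 0.001

t = (1.248 − 0.387) / 0.249 = 3.458.
df = n − 2 = 141 − 2 = 139.
Two-sided p = 2·P(T_{139} > |t|) ≈ 0.0007.
So p < 0.001.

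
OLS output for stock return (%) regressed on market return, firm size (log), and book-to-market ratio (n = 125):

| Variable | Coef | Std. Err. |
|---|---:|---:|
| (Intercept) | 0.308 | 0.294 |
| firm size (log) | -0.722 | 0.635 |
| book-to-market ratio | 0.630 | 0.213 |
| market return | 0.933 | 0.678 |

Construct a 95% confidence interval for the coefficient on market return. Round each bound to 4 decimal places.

Read off: b = 0.933, SE = 0.678 for market return.
df = n − k − 1 = 125 − 3 − 1 = 121.
t* = t_{0.025, 121} = 1.979764.
Margin = t* × SE = 1.979764 × 0.678 = 1.342280.
CI: 0.933 ± 1.342280 → (-0.4093, 2.2753).

(-0.4093, 2.2753)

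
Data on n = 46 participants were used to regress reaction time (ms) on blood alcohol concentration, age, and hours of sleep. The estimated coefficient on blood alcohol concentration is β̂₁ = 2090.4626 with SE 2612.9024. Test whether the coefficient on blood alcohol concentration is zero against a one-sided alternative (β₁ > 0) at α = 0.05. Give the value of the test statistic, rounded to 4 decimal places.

t = 0.8001

H₀: β₁ = 0 vs H₁: β₁ > 0.
t = (β̂₁ − β₁⁰)/SE = 2090.4626 / 2612.9024 = 0.8001.
df = n − k − 1 = 46 − 3 − 1 = 42.
One-sided p ≈ 0.2141, which is ≥ 0.05, so fail to reject H₀.
The data do not give significant evidence that the true slope on blood alcohol concentration is positive, holding the other predictors fixed.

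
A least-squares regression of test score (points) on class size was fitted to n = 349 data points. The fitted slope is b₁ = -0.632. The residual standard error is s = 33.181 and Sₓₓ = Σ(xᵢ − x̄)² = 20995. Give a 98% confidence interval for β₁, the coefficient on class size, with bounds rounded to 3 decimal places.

(-1.167, -0.097)

SE(b₁) = s/√Sₓₓ = 33.181/√20995 = 0.228998.
df = n − 2 = 347.
t* = t_{0.01, 347} = 2.337142.
Margin = t* × SE = 2.337142 × 0.228998 = 0.53520.
CI: -0.632 ± 0.53520 → (-1.167, -0.097).
With 98% confidence, each one-unit increase in class size is associated with a change of between -1.167 and -0.097 points in test score.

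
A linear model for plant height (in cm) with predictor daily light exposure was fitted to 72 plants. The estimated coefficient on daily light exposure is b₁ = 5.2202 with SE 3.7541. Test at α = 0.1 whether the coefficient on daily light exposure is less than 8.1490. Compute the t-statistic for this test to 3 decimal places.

H₀: β₁ = 8.1490 vs H₁: β₁ < 8.1490.
t = (b₁ − β₁⁰)/SE = (5.2202 − 8.1490) / 3.7541 = -0.780.
df = n − 2 = 72 − 2 = 70.
One-sided p ≈ 0.2190, which is ≥ 0.1, so fail to reject H₀.
The data do not give significant evidence that the true slope on daily light exposure is below 8.1490 cm per unit.

t = -0.780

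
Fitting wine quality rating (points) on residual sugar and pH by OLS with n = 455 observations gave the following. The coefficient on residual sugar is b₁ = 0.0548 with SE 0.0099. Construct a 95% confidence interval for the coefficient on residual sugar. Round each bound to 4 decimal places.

df = n − k − 1 = 455 − 2 − 1 = 452.
t* = t_{0.025, 452} = 1.965226.
Margin = t* × SE = 1.965226 × 0.0099 = 0.019456.
CI: 0.0548 ± 0.019456 → (0.0353, 0.0743).
With 95% confidence, each one-unit increase in residual sugar is associated with a change of between 0.0353 and 0.0743 points in wine quality rating, holding the other predictors fixed.

(0.0353, 0.0743)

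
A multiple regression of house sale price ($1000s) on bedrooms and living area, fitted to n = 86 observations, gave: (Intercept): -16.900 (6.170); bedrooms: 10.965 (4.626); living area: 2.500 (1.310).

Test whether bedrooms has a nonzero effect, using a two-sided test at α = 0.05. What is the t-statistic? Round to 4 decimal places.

t = 2.3703

Read off: b = 10.965, SE = 4.626 for bedrooms.
H₀: β₁ = 0 vs H₁: β₁ ≠ 0.
t = 10.965 / 4.626 = 2.3703.
df = n − k − 1 = 86 − 2 − 1 = 83.
Two-sided p ≈ 0.0201, which is < 0.05, so reject H₀.
There is evidence that bedrooms is associated with house sale price, holding the other predictors fixed.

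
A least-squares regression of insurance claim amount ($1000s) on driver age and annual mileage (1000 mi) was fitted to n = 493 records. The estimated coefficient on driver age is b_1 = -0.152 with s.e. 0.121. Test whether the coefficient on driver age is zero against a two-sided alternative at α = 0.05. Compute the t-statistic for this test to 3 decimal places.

t = -1.256

H₀: β₁ = 0 vs H₁: β₁ ≠ 0.
t = (b_1 − β₁⁰)/SE = -0.152 / 0.121 = -1.256.
df = n − k − 1 = 493 − 2 − 1 = 490.
Two-sided p ≈ 0.2096, which is ≥ 0.05, so fail to reject H₀.
The data do not give significant evidence of an association between driver age and insurance claim amount, after adjusting for the other predictors.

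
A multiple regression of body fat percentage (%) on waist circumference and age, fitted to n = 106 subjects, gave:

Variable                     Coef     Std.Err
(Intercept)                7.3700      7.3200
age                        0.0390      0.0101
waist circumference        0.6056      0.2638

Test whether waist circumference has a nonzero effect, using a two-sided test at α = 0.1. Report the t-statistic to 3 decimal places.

t = 2.296

Read off: b = 0.6056, SE = 0.2638 for waist circumference.
H₀: β₁ = 0 vs H₁: β₁ ≠ 0.
t = 0.6056 / 0.2638 = 2.296.
df = n − k − 1 = 106 − 2 − 1 = 103.
Two-sided p ≈ 0.0237, which is < 0.1, so reject H₀.
There is evidence that waist circumference is associated with body fat percentage, holding the other predictors fixed.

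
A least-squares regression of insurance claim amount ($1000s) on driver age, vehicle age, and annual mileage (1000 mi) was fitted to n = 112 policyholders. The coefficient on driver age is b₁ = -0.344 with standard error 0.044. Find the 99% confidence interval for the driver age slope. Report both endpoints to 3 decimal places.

df = n − k − 1 = 112 − 3 − 1 = 108.
t* = t_{0.005, 108} = 2.62212.
Margin = t* × SE = 2.62212 × 0.044 = 0.11537.
CI: -0.344 ± 0.11537 → (-0.459, -0.229).
With 99% confidence, each one-unit increase in driver age is associated with a change of between -0.459 and -0.229 $1000s in insurance claim amount, holding the other predictors fixed.

(-0.459, -0.229)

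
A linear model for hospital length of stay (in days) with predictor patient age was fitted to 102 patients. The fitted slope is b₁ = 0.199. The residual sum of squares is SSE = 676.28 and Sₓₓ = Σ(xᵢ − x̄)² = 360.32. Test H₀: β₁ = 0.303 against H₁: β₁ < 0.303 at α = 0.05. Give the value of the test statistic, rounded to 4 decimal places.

t = -0.7591

MSE = SSE/(n − 2) = 676.28/100 = 6.7628.
SE(b₁) = √(MSE/Sₓₓ) = √(6.7628/360.32) = 0.137.
t = (0.199 − 0.303) / 0.137 = -0.7591.
df = n − 2 = 100.
One-sided p ≈ 0.2248, which is ≥ 0.05, so fail to reject H₀.
The data do not give significant evidence that the true slope on patient age is below 0.303 days per unit.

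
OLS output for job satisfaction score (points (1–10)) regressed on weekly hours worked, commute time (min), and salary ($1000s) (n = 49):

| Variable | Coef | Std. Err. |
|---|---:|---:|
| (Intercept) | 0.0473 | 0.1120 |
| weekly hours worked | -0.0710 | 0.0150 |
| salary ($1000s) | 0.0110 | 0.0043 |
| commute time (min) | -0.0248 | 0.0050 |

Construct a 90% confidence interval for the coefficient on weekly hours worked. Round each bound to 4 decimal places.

Read off: b = -0.0710, SE = 0.0150 for weekly hours worked.
df = n − k − 1 = 49 − 3 − 1 = 45.
t* = t_{0.05, 45} = 1.679427.
Margin = t* × SE = 1.679427 × 0.0150 = 0.025191.
CI: -0.0710 ± 0.025191 → (-0.0962, -0.0458).

(-0.0962, -0.0458)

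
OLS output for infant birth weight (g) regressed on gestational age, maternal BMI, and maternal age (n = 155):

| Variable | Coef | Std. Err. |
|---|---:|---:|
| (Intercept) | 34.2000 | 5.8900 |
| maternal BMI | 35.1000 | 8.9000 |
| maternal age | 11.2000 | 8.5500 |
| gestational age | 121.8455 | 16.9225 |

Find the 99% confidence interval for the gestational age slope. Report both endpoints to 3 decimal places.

Read off: b = 121.8455, SE = 16.9225 for gestational age.
df = n − k − 1 = 155 − 3 − 1 = 151.
t* = t_{0.005, 151} = 2.60878.
Margin = t* × SE = 2.60878 × 16.9225 = 44.14708.
CI: 121.8455 ± 44.14708 → (77.698, 165.993).

(77.698, 165.993)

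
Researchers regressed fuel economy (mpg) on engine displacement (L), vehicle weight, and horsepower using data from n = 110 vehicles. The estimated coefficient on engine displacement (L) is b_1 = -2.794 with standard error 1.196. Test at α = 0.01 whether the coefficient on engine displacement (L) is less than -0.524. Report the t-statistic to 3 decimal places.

t = -1.898

H₀: β₁ = -0.524 vs H₁: β₁ < -0.524.
t = (b_1 − β₁⁰)/SE = (-2.794 − (-0.524)) / 1.196 = -1.898.
df = n − k − 1 = 110 − 3 − 1 = 106.
One-sided p ≈ 0.0302, which is ≥ 0.01, so fail to reject H₀.
The data do not give significant evidence that the true slope on engine displacement (L) is below -0.524 mpg per unit, holding the other predictors fixed.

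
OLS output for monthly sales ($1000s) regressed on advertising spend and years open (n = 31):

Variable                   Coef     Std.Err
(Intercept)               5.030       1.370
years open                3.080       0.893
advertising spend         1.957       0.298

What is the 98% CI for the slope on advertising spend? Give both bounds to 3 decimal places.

(1.222, 2.692)

Read off: b = 1.957, SE = 0.298 for advertising spend.
df = n − k − 1 = 31 − 2 − 1 = 28.
t* = t_{0.01, 28} = 2.46714.
Margin = t* × SE = 2.46714 × 0.298 = 0.73521.
CI: 1.957 ± 0.73521 → (1.222, 2.692).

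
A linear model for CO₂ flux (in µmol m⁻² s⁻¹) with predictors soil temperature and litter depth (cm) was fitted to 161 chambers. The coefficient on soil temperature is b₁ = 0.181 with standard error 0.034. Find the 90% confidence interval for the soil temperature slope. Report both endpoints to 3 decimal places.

df = n − k − 1 = 161 − 2 − 1 = 158.
t* = t_{0.05, 158} = 1.654555.
Margin = t* × SE = 1.654555 × 0.034 = 0.05625.
CI: 0.181 ± 0.05625 → (0.125, 0.237).
With 90% confidence, each one-unit increase in soil temperature is associated with a change of between 0.125 and 0.237 µmol m⁻² s⁻¹ in CO₂ flux, holding the other predictors fixed.

(0.125, 0.237)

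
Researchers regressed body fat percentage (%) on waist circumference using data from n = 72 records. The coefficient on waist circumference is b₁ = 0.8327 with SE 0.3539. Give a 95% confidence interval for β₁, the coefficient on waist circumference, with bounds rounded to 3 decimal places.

(0.127, 1.539)

df = n − 2 = 72 − 2 = 70.
t* = t_{0.025, 70} = 1.994437.
Margin = t* × SE = 1.994437 × 0.3539 = 0.70583.
CI: 0.8327 ± 0.70583 → (0.127, 1.539).
With 95% confidence, each one-unit increase in waist circumference is associated with a change of between 0.127 and 1.539 % in body fat percentage.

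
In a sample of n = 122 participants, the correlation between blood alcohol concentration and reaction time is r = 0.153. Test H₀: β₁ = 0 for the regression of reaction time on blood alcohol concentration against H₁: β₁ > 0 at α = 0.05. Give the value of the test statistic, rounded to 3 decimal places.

t = 1.696

t = r·√(n − 2)/√(1 − r²) = 0.153·√120/√0.976591 = 1.696.
df = n − 2 = 120.
One-sided p ≈ 0.0462, which is < 0.05, so reject H₀.
There is evidence of a linear association between blood alcohol concentration and reaction time.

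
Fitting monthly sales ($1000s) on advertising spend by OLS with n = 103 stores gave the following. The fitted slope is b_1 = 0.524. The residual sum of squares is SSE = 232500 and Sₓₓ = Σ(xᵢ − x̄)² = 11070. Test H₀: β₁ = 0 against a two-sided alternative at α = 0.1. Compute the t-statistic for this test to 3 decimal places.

t = 1.149

MSE = SSE/(n − 2) = 232500/101 = 2301.98.
SE(b_1) = √(MSE/Sₓₓ) = √(2301.98/11070) = 0.456013.
t = 0.524 / 0.456013 = 1.149.
df = n − 2 = 101.
Two-sided p ≈ 0.2532, which is ≥ 0.1, so fail to reject H₀.
The data do not give significant evidence of an association between advertising spend and monthly sales.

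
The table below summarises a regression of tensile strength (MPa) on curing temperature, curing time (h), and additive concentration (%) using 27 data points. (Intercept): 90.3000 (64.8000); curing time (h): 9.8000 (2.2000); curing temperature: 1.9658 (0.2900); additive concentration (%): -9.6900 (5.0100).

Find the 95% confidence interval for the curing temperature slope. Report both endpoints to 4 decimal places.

Read off: b = 1.9658, SE = 0.2900 for curing temperature.
df = n − k − 1 = 27 − 3 − 1 = 23.
t* = t_{0.025, 23} = 2.068658.
Margin = t* × SE = 2.068658 × 0.2900 = 0.599911.
CI: 1.9658 ± 0.599911 → (1.3659, 2.5657).

(1.3659, 2.5657)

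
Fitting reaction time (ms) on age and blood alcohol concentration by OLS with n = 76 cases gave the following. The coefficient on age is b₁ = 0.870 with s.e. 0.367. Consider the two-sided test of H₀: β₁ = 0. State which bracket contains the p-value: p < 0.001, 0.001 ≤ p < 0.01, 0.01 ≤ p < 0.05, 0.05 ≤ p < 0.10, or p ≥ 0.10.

t = 0.870 / 0.367 = 2.371.
df = n − k − 1 = 76 − 2 − 1 = 73.
Two-sided p = 2·P(T_{73} > |t|) ≈ 0.0204.
So 0.01 ≤ p < 0.05.

0.01 ≤ p < 0.05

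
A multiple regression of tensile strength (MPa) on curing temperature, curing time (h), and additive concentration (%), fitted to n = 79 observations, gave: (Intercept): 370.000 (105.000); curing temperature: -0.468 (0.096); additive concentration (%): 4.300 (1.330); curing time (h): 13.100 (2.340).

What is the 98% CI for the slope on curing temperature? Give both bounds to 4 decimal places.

(-0.6962, -0.2398)

Read off: b = -0.468, SE = 0.096 for curing temperature.
df = n − k − 1 = 79 − 3 − 1 = 75.
t* = t_{0.01, 75} = 2.377102.
Margin = t* × SE = 2.377102 × 0.096 = 0.228202.
CI: -0.468 ± 0.228202 → (-0.6962, -0.2398).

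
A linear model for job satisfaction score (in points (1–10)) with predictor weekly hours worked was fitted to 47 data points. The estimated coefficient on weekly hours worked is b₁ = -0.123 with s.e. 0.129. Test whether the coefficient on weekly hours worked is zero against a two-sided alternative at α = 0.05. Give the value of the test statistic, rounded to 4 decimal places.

H₀: β₁ = 0 vs H₁: β₁ ≠ 0.
t = (b₁ − β₁⁰)/SE = -0.123 / 0.129 = -0.9535.
df = n − 2 = 47 − 2 = 45.
Two-sided p ≈ 0.3454, which is ≥ 0.05, so fail to reject H₀.
The data do not give significant evidence of an association between weekly hours worked and job satisfaction score.

t = -0.9535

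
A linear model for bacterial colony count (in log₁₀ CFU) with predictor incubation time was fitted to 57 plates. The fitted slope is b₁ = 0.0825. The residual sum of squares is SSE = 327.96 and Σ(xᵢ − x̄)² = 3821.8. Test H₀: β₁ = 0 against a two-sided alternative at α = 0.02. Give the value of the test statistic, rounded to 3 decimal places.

MSE = SSE/(n − 2) = 327.96/55 = 5.96291.
SE(b₁) = √(MSE/Sₓₓ) = √(5.96291/3821.8) = 0.0394998.
t = 0.0825 / 0.0394998 = 2.089.
df = n − 2 = 55.
Two-sided p ≈ 0.0414, which is ≥ 0.02, so fail to reject H₀.
The data do not give significant evidence of an association between incubation time and bacterial colony count.

t = 2.089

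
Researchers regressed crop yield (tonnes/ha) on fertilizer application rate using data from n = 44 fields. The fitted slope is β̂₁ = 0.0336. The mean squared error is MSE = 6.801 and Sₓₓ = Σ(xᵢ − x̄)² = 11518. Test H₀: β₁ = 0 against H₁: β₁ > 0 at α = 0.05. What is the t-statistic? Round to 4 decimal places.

t = 1.3827

SE(β̂₁) = √(MSE/Sₓₓ) = √(6.801/11518) = 0.0242995.
t = 0.0336 / 0.0242995 = 1.3827.
df = n − 2 = 42.
One-sided p ≈ 0.0870, which is ≥ 0.05, so fail to reject H₀.
The data do not give significant evidence that the true slope on fertilizer application rate is positive.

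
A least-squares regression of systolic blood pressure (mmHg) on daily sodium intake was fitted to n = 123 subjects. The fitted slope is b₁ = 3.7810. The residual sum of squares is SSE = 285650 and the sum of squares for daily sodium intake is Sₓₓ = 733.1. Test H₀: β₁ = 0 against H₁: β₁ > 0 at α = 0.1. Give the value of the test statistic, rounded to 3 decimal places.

t = 2.107

MSE = SSE/(n − 2) = 285650/121 = 2360.74.
SE(b₁) = √(MSE/Sₓₓ) = √(2360.74/733.1) = 1.7945.
t = 3.7810 / 1.7945 = 2.107.
df = n − 2 = 121.
One-sided p ≈ 0.0186, which is < 0.1, so reject H₀.
There is evidence that the true slope on daily sodium intake is positive.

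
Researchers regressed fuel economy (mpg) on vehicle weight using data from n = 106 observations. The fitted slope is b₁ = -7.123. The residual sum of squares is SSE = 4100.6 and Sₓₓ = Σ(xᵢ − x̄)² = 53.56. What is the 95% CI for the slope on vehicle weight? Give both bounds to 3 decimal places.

(-8.824, -5.422)

MSE = SSE/(n − 2) = 4100.6/104 = 39.4288.
SE(b₁) = √(MSE/Sₓₓ) = √(39.4288/53.56) = 0.857999.
df = n − 2 = 104.
t* = t_{0.025, 104} = 1.983038.
Margin = t* × SE = 1.983038 × 0.857999 = 1.70144.
CI: -7.123 ± 1.70144 → (-8.824, -5.422).
With 95% confidence, each one-unit increase in vehicle weight is associated with a change of between -8.824 and -5.422 mpg in fuel economy.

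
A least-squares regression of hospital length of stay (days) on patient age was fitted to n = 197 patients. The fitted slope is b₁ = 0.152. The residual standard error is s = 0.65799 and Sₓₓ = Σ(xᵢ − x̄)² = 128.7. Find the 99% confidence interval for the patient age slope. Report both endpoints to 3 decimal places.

(0.001, 0.303)

SE(b₁) = s/√Sₓₓ = 0.65799/√128.7 = 0.0580003.
df = n − 2 = 195.
t* = t_{0.005, 195} = 2.601276.
Margin = t* × SE = 2.601276 × 0.0580003 = 0.15087.
CI: 0.152 ± 0.15087 → (0.001, 0.303).
With 99% confidence, each one-unit increase in patient age is associated with a change of between 0.001 and 0.303 days in hospital length of stay.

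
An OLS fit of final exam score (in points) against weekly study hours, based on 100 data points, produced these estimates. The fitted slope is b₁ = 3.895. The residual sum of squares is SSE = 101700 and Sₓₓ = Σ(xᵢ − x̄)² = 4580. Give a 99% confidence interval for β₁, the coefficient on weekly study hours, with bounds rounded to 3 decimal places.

(2.645, 5.145)

MSE = SSE/(n − 2) = 101700/98 = 1037.76.
SE(b₁) = √(MSE/Sₓₓ) = √(1037.76/4580) = 0.476008.
df = n − 2 = 98.
t* = t_{0.005, 98} = 2.626931.
Margin = t* × SE = 2.626931 × 0.476008 = 1.25044.
CI: 3.895 ± 1.25044 → (2.645, 5.145).
With 99% confidence, each one-unit increase in weekly study hours is associated with a change of between 2.645 and 5.145 points in final exam score.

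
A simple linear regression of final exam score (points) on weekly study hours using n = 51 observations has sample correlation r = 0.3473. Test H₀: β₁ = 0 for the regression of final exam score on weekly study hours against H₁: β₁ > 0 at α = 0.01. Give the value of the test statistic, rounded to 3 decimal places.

t = 2.592

t = r·√(n − 2)/√(1 − r²) = 0.3473·√49/√0.879383 = 2.592.
df = n − 2 = 49.
One-sided p ≈ 0.0063, which is < 0.01, so reject H₀.
There is evidence of a linear association between weekly study hours and final exam score.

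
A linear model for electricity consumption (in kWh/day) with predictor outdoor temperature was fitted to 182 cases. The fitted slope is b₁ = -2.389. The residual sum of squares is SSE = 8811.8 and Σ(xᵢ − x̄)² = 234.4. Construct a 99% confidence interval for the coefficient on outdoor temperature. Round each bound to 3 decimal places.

(-3.579, -1.199)

MSE = SSE/(n − 2) = 8811.8/180 = 48.9544.
SE(b₁) = √(MSE/Sₓₓ) = √(48.9544/234.4) = 0.457001.
df = n − 2 = 180.
t* = t_{0.005, 180} = 2.603418.
Margin = t* × SE = 2.603418 × 0.457001 = 1.18977.
CI: -2.389 ± 1.18977 → (-3.579, -1.199).
With 99% confidence, each one-unit increase in outdoor temperature is associated with a change of between -3.579 and -1.199 kWh/day in electricity consumption.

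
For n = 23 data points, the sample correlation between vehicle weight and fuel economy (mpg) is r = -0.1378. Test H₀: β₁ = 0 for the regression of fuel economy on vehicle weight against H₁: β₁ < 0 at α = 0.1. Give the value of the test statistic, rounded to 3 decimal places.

t = -0.638

t = r·√(n − 2)/√(1 − r²) = -0.1378·√21/√0.981011 = -0.638.
df = n − 2 = 21.
One-sided p ≈ 0.2653, which is ≥ 0.1, so fail to reject H₀.
The data do not give significant evidence of a linear association between vehicle weight and fuel economy.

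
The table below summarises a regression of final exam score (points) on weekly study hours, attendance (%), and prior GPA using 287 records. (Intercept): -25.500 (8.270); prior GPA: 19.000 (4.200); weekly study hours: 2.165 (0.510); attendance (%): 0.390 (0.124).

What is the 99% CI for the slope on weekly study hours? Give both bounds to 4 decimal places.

(0.8424, 3.4876)

Read off: b = 2.165, SE = 0.510 for weekly study hours.
df = n − k − 1 = 287 − 3 − 1 = 283.
t* = t_{0.005, 283} = 2.593313.
Margin = t* × SE = 2.593313 × 0.510 = 1.322590.
CI: 2.165 ± 1.322590 → (0.8424, 3.4876).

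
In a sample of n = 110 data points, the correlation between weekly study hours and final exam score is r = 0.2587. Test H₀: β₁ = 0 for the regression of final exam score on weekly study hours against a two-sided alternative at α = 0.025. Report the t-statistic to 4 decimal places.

t = 2.7832

t = r·√(n − 2)/√(1 − r²) = 0.2587·√108/√0.933074 = 2.7832.
df = n − 2 = 108.
Two-sided p ≈ 0.0064, which is < 0.025, so reject H₀.
There is evidence of a linear association between weekly study hours and final exam score.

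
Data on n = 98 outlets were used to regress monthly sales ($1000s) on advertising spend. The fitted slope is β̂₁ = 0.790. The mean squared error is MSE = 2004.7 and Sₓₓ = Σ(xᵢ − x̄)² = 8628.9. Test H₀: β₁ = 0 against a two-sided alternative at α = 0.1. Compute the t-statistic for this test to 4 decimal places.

SE(β̂₁) = √(MSE/Sₓₓ) = √(2004.7/8628.9) = 0.482.
t = 0.790 / 0.482 = 1.6390.
df = n − 2 = 96.
Two-sided p ≈ 0.1045, which is ≥ 0.1, so fail to reject H₀.
The data do not give significant evidence of an association between advertising spend and monthly sales.

t = 1.6390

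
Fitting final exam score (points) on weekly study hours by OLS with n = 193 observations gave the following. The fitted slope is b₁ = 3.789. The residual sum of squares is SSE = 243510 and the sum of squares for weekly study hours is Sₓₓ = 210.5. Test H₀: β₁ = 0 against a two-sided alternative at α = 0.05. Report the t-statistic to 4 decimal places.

MSE = SSE/(n − 2) = 243510/191 = 1274.92.
SE(b₁) = √(MSE/Sₓₓ) = √(1274.92/210.5) = 2.46102.
t = 3.789 / 2.46102 = 1.5396.
df = n − 2 = 191.
Two-sided p ≈ 0.1253, which is ≥ 0.05, so fail to reject H₀.
The data do not give significant evidence of an association between weekly study hours and final exam score.

t = 1.5396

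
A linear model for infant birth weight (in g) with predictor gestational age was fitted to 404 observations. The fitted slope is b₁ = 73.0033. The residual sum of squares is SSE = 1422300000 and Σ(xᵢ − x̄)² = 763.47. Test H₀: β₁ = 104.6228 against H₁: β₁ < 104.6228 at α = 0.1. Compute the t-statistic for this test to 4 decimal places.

MSE = SSE/(n − 2) = 1422300000/402 = 3.53806e+06.
SE(b₁) = √(MSE/Sₓₓ) = √(3.53806e+06/763.47) = 68.0748.
t = (73.0033 − 104.6228) / 68.0748 = -0.4645.
df = n − 2 = 402.
One-sided p ≈ 0.3213, which is ≥ 0.1, so fail to reject H₀.
The data do not give significant evidence that the true slope on gestational age is below 104.6228 g per unit.

t = -0.4645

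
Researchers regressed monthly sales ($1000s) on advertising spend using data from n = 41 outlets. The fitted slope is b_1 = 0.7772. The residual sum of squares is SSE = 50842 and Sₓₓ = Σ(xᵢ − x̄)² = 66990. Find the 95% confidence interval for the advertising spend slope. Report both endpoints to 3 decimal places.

(0.495, 1.059)

MSE = SSE/(n − 2) = 50842/39 = 1303.64.
SE(b_1) = √(MSE/Sₓₓ) = √(1303.64/66990) = 0.1395.
df = n − 2 = 39.
t* = t_{0.025, 39} = 2.022691.
Margin = t* × SE = 2.022691 × 0.1395 = 0.28217.
CI: 0.7772 ± 0.28217 → (0.495, 1.059).
With 95% confidence, each one-unit increase in advertising spend is associated with a change of between 0.495 and 1.059 $1000s in monthly sales.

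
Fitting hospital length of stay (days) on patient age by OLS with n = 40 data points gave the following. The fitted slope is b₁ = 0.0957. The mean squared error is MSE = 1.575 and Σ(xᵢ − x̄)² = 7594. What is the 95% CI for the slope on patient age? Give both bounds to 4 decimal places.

(0.0665, 0.1249)

SE(b₁) = √(MSE/Sₓₓ) = √(1.575/7594) = 0.0144014.
df = n − 2 = 38.
t* = t_{0.025, 38} = 2.024394.
Margin = t* × SE = 2.024394 × 0.0144014 = 0.029154.
CI: 0.0957 ± 0.029154 → (0.0665, 0.1249).
With 95% confidence, each one-unit increase in patient age is associated with a change of between 0.0665 and 0.1249 days in hospital length of stay.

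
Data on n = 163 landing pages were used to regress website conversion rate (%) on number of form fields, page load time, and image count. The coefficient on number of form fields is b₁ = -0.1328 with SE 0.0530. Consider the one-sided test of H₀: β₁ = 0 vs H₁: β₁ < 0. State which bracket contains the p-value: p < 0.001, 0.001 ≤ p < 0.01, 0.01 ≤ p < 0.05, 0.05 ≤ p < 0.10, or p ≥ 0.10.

t = -0.1328 / 0.0530 = -2.506.
df = n − k − 1 = 163 − 3 − 1 = 159.
One-sided p = P(T_{159} < t) ≈ 0.0066.
So 0.001 ≤ p < 0.01.

0.001 ≤ p < 0.01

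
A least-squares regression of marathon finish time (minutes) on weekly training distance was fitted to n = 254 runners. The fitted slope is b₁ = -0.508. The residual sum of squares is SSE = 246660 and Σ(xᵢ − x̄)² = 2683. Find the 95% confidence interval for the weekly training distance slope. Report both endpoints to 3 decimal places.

MSE = SSE/(n − 2) = 246660/252 = 978.81.
SE(b₁) = √(MSE/Sₓₓ) = √(978.81/2683) = 0.604003.
df = n − 2 = 252.
t* = t_{0.025, 252} = 1.969422.
Margin = t* × SE = 1.969422 × 0.604003 = 1.18954.
CI: -0.508 ± 1.18954 → (-1.698, 0.682).
With 95% confidence, each one-unit increase in weekly training distance is associated with a change of between -1.698 and 0.682 minutes in marathon finish time.

(-1.698, 0.682)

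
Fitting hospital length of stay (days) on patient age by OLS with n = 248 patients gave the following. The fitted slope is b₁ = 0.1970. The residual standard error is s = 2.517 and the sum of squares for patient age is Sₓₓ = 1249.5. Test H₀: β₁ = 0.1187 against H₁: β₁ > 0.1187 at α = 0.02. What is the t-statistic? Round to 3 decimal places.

t = 1.100

SE(b₁) = s/√Sₓₓ = 2.517/√1249.5 = 0.0712058.
t = (0.1970 − 0.1187) / 0.0712058 = 1.100.
df = n − 2 = 246.
One-sided p ≈ 0.1363, which is ≥ 0.02, so fail to reject H₀.
The data do not give significant evidence that the true slope on patient age exceeds 0.1187 days per unit.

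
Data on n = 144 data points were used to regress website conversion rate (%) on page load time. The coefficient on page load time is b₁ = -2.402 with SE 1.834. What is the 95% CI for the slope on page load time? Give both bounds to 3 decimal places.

df = n − 2 = 144 − 2 = 142.
t* = t_{0.025, 142} = 1.976811.
Margin = t* × SE = 1.976811 × 1.834 = 3.62547.
CI: -2.402 ± 3.62547 → (-6.027, 1.223).
With 95% confidence, each one-unit increase in page load time is associated with a change of between -6.027 and 1.223 % in website conversion rate.

(-6.027, 1.223)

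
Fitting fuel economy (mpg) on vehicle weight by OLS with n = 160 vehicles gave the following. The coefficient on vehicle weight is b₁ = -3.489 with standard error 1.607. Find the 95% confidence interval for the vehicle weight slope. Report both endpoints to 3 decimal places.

df = n − 2 = 160 − 2 = 158.
t* = t_{0.025, 158} = 1.975092.
Margin = t* × SE = 1.975092 × 1.607 = 3.17397.
CI: -3.489 ± 3.17397 → (-6.663, -0.315).
With 95% confidence, each one-unit increase in vehicle weight is associated with a change of between -6.663 and -0.315 mpg in fuel economy.

(-6.663, -0.315)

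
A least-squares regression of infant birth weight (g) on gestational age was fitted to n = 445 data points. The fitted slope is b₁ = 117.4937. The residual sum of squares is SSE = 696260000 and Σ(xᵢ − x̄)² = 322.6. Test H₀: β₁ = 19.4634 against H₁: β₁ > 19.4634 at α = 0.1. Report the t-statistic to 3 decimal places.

t = 1.404

MSE = SSE/(n − 2) = 696260000/443 = 1.57169e+06.
SE(b₁) = √(MSE/Sₓₓ) = √(1.57169e+06/322.6) = 69.7994.
t = (117.4937 − 19.4634) / 69.7994 = 1.404.
df = n − 2 = 443.
One-sided p ≈ 0.0804, which is < 0.1, so reject H₀.
There is evidence that the true slope on gestational age exceeds 19.4634 g per unit.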